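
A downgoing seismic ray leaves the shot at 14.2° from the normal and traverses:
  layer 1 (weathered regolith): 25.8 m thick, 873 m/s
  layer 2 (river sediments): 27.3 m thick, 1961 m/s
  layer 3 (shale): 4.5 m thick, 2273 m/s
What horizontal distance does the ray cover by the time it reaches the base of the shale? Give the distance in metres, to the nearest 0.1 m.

28.3 m

Ray parameter p = sin 14.2° / 873 m/s = 2.8099e-04 s/m.
Layer 1: θ = 14.20°; offset = 25.8·tan 14.20° = 6.528 m.
Layer 2: sin θ = p·1961 = 0.5510 → θ = 33.44°; offset = 27.3·tan 33.44° = 18.027 m.
Layer 3: sin θ = p·2273 = 0.6387 → θ = 39.69°; offset = 4.5·tan 39.69° = 3.735 m.
Total horizontal offset = 28.290 m.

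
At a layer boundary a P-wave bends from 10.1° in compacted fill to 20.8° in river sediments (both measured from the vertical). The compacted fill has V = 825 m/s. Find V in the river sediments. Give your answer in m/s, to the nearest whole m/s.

Snell's law: sin 10.1°/V₁ = sin 20.8°/V₂.
V₂ = V₁·sin 20.8°/sin 10.1° = 825 × 2.0249 = 1670.57 m/s.

1671 m/s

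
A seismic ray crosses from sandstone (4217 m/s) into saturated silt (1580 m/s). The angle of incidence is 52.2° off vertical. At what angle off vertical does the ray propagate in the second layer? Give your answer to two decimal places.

17.22°

Snell's law: sin θ₂ = (V₂/V₁)·sin θ₁ = (1580/4217)·sin 52.2° = 0.2961.
θ₂ = sin⁻¹(0.2961) = 17.22° (from vertical).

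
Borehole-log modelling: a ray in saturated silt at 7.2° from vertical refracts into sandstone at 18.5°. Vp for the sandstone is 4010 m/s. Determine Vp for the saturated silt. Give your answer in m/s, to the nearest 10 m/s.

sin 7.2° = 0.1253; sin 18.5° = 0.3173.
V₁ = V₂·(sin θ₁/sin θ₂) = 4010·(0.1253/0.3173) = 1583.92 m/s.

1580 m/s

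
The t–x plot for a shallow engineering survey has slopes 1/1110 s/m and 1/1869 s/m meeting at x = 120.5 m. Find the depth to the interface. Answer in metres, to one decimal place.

30.4 m

x_cross = 2h·√((V₂+V₁)/(V₂−V₁)) → h = x_cross / (2·√((V₂+V₁)/(V₂−V₁))).
√((V₂+V₁)/(V₂−V₁)) = √((1869+1110)/(1869−1110)) = 1.9811.
h = 120.5 / (2·1.9811) = 30.41 m.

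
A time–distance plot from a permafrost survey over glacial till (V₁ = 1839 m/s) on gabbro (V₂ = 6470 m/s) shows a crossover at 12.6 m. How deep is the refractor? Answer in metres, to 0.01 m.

h = (x_cross/2)·√((V₂−V₁)/(V₂+V₁)).
(V₂−V₁)/(V₂+V₁) = (6470−1839)/(6470+1839) = 0.5573; √ = 0.7466.
h = (12.6/2)·0.7466 = 4.70 m.

4.70 m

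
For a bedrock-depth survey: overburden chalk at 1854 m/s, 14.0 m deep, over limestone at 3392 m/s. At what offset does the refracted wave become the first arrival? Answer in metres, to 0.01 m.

x_cross = 2h·√((V₂+V₁)/(V₂−V₁)).
(V₂+V₁)/(V₂−V₁) = (3392+1854)/(3392−1854) = 3.4109; √ = 1.8469.
x_cross = 2·14.0·1.8469 = 51.71 m.

51.71 m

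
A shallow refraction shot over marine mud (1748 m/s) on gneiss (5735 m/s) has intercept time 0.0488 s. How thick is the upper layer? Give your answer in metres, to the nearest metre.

h = tᵢ·V₁·V₂ / (2·√(V₂²−V₁²)).
√(V₂²−V₁²) = √(5735² − 1748²) = 5462.1 m/s.
h = 0.0488 s × 1748 × 5735 / (2 × 5462.1) = 44.78 m.

45 m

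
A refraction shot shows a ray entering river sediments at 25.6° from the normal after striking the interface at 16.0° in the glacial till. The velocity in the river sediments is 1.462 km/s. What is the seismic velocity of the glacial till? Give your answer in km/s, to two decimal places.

Snell's law: sin 16.0°/V₁ = sin 25.6°/V₂.
V₁ = V₂·sin 16.0°/sin 25.6° = 1.462 × 0.6379 = 0.93 km/s.

0.93 km/s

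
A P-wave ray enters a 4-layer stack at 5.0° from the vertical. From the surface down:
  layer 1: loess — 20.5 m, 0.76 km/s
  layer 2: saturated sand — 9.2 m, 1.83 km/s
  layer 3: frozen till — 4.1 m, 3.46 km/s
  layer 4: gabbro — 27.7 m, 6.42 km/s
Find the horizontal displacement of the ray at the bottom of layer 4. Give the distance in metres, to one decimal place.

35.7 m

Apply Snell's law at each interface; in layer i the horizontal offset is hᵢ·tan θᵢ.
Layer 1: θ = 5.00°; offset = 20.5·tan 5.00° = 1.794 m.
Layer 2: sin θ = 1.83·sin 5.0°/0.76 = 0.2099, θ = 12.11°; offset = 9.2·tan 12.11° = 1.975 m.
Layer 3: sin θ = 3.46·sin 5.0°/0.76 = 0.3968, θ = 23.38°; offset = 4.1·tan 23.38° = 1.772 m.
Layer 4: sin θ = 6.42·sin 5.0°/0.76 = 0.7362, θ = 47.41°; offset = 27.7·tan 47.41° = 30.136 m.
Σ offsets = 35.677 m.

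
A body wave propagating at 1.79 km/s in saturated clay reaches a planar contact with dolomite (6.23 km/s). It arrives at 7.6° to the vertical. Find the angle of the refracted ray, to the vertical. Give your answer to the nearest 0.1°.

sin θ₁/V₁ = sin θ₂/V₂ ⇒ sin θ₂ = 6.23·sin 7.6°/1.79 = 6.23·0.1323/1.79 = 0.4603.
θ₂ = arcsin 0.4603 = 27.41° from the normal.

27.4°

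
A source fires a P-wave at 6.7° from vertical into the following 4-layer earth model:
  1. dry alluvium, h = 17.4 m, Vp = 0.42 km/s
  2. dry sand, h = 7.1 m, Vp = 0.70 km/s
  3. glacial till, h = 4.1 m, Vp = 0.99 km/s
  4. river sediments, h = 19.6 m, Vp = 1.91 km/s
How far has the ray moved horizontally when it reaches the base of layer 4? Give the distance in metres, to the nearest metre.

17 m

Ray parameter p = sin 6.7° / 0.42 km/s = 2.7779e-01 s/km.
Layer 1: θ = 6.70°; offset = 17.4·tan 6.70° = 2.044 m.
Layer 2: sin θ = p·0.70 = 0.1945 → θ = 11.21°; offset = 7.1·tan 11.21° = 1.407 m.
Layer 3: sin θ = p·0.99 = 0.2750 → θ = 15.96°; offset = 4.1·tan 15.96° = 1.173 m.
Layer 4: sin θ = p·1.91 = 0.5306 → θ = 32.04°; offset = 19.6·tan 32.04° = 12.268 m.
Summing the layer offsets gives 16.893 m.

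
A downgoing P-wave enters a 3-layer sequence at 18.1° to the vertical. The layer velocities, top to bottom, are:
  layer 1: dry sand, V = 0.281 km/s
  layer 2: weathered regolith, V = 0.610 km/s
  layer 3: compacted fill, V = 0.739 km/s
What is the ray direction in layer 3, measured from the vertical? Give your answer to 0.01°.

Snell's law across each interface conserves sin θ / V, so sin θ_3 = V_3·sin θ₁/V₁.
sin θ_3 = 0.739 × sin 18.1° / 0.281 = 0.8170.
θ_3 = 54.79° from the vertical.

54.79°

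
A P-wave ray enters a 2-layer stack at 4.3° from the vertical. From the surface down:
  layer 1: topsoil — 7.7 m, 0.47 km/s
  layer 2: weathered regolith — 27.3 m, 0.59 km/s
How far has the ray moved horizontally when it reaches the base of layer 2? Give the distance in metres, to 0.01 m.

Ray parameter p = sin 4.3° / 0.47 km/s = 1.5953e-01 s/km.
Layer 1: θ = 4.30°; offset = 7.7·tan 4.30° = 0.5790 m.
Layer 2: sin θ = p·0.59 = 0.0941 → θ = 5.40°; offset = 27.3·tan 5.40° = 2.5810 m.
Total horizontal offset = 3.1600 m.

3.16 m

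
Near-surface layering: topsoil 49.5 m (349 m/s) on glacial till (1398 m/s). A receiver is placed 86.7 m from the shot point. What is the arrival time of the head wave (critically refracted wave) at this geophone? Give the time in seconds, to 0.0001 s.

0.3367 s

t = x/V₂ + 2h·√(V₂²−V₁²)/(V₁V₂).
√(V₂²−V₁²) = √(1398²−349²) = 1353.7 m/s; delay term = 2·49.5·1353.7/(349·1398) = 0.27469 s.
t = 86.7/1398 + 0.27469 = 0.33670 s.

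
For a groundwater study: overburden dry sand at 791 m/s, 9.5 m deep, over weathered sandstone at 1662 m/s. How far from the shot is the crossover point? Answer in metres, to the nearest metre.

32 m

θ_c = arcsin(791/1662) = 28.42°, so cos θ_c = 0.8795 and tᵢ = 2h cos θ_c/V₁ = 0.0211 s.
At crossover x/V₁ = x/V₂ + tᵢ ⇒ x = tᵢ/(1/V₁ − 1/V₂) = 0.02113/(1.2642e-03 − 6.0168e-04) = 31.89 m.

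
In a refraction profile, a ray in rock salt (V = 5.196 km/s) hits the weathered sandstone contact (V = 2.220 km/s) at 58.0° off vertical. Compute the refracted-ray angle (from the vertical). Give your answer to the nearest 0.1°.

Snell's law: sin θ₂ = (V₂/V₁)·sin θ₁ = (2.220/5.196)·sin 58.0° = 0.3623.
θ₂ = arcsin 0.3623 = 21.24° from the normal.

21.2°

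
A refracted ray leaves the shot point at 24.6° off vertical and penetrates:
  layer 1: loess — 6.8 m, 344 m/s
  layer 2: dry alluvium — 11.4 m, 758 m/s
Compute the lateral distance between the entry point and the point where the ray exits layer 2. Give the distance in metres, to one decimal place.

Apply Snell's law at each interface; in layer i the horizontal offset is hᵢ·tan θᵢ.
Layer 1: θ = 24.60°; offset = 6.8·tan 24.60° = 3.113 m.
Layer 2: sin θ = 758·sin 24.6°/344 = 0.9173, θ = 66.53°; offset = 11.4·tan 66.53° = 26.256 m.
Summing the layer offsets gives 29.369 m.

29.4 m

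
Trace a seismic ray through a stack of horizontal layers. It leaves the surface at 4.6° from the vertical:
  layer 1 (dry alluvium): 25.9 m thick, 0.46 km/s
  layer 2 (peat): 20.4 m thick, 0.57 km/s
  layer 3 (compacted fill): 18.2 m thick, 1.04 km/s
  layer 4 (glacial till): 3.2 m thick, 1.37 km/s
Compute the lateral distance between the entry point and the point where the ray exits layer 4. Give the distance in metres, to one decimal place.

8.3 m

Apply Snell's law at each interface; in layer i the horizontal offset is hᵢ·tan θᵢ.
Layer 1: θ = 4.60°; offset = 25.9·tan 4.60° = 2.084 m.
Layer 2: sin θ = 0.57·sin 4.6°/0.46 = 0.0994, θ = 5.70°; offset = 20.4·tan 5.70° = 2.037 m.
Layer 3: sin θ = 1.04·sin 4.6°/0.46 = 0.1813, θ = 10.45°; offset = 18.2·tan 10.45° = 3.356 m.
Layer 4: sin θ = 1.37·sin 4.6°/0.46 = 0.2389, θ = 13.82°; offset = 3.2·tan 13.82° = 0.787 m.
Total horizontal offset = 8.264 m.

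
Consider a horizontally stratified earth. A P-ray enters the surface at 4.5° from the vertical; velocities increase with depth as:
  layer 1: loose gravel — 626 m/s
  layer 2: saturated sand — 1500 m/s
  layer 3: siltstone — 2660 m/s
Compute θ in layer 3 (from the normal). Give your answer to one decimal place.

Snell's law across each interface conserves sin θ / V, so sin θ_3 = V_3·sin θ₁/V₁.
sin θ_3 = 2660 × sin 4.5° / 626 = 0.3334.
θ_3 = 19.47° from the vertical.

19.5°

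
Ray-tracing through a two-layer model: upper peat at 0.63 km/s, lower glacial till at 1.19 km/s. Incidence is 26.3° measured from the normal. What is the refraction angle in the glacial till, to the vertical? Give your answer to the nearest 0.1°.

Snell's law: sin θ₂ = (V₂/V₁)·sin θ₁ = (1.19/0.63)·sin 26.3° = 0.8369.
θ₂ = sin⁻¹(0.8369) = 56.82° (from vertical).

56.8°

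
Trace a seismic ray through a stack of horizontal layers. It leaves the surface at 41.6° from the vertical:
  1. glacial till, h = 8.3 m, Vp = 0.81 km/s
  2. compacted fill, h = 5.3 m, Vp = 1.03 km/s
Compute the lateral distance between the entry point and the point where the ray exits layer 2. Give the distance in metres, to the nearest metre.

Apply Snell's law at each interface; in layer i the horizontal offset is hᵢ·tan θᵢ.
Layer 1: θ = 41.60°; offset = 8.3·tan 41.60° = 7.369 m.
Layer 2: sin θ = 1.03·sin 41.6°/0.81 = 0.8443, θ = 57.59°; offset = 5.3·tan 57.59° = 8.349 m.
Σ offsets = 15.718 m.

16 m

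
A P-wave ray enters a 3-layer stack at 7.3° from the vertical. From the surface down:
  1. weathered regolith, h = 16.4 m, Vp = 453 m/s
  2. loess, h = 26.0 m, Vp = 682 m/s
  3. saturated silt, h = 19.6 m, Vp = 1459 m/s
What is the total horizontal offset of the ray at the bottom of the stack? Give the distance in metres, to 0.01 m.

15.96 m

Ray parameter p = sin 7.3° / 453 m/s = 2.8050e-04 s/m.
Layer 1: θ = 7.30°; offset = 16.4·tan 7.30° = 2.1009 m.
Layer 2: sin θ = p·682 = 0.1913 → θ = 11.03°; offset = 26.0·tan 11.03° = 5.0673 m.
Layer 3: sin θ = p·1459 = 0.4092 → θ = 24.16°; offset = 19.6·tan 24.16° = 8.7910 m.
Σ offsets = 15.9593 m.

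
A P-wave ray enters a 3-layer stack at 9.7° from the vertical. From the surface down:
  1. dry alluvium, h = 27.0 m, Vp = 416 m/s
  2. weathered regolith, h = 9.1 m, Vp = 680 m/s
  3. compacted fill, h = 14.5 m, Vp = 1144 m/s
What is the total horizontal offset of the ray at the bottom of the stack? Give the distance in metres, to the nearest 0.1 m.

Ray parameter p = sin 9.7° / 416 m/s = 4.0502e-04 s/m.
Layer 1: θ = 9.70°; offset = 27.0·tan 9.70° = 4.615 m.
Layer 2: sin θ = p·680 = 0.2754 → θ = 15.99°; offset = 9.1·tan 15.99° = 2.607 m.
Layer 3: sin θ = p·1144 = 0.4633 → θ = 27.60°; offset = 14.5·tan 27.60° = 7.581 m.
Summing the layer offsets gives 14.804 m.

14.8 m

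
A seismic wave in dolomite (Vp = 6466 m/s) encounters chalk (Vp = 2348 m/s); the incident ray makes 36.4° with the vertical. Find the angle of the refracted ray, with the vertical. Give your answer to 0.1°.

12.4°

sin θ₁/V₁ = sin θ₂/V₂ ⇒ sin θ₂ = 2348·sin 36.4°/6466 = 2348·0.5934/6466 = 0.2155.
θ₂ = arcsin 0.2155 = 12.44° from the normal.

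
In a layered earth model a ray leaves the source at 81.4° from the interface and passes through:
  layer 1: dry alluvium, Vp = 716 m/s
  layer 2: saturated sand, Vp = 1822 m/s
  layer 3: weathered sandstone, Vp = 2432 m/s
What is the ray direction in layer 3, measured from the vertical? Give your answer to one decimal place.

From the normal: θ₁ = 90° − 81.4° = 8.6°.
Ray parameter p = sin 8.6° / 716 = 2.0885e-04 s/m.
sin θ_3 = p·V_3 = 2.0885e-04 × 2432 = 0.5079.
θ_3 = 30.53° from the vertical.

30.5°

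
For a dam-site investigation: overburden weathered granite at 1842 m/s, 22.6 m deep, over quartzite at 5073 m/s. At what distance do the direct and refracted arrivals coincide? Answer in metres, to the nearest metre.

66 m

θ_c = arcsin(1842/5073) = 21.29°, so cos θ_c = 0.9318 and tᵢ = 2h cos θ_c/V₁ = 0.0229 s.
At crossover x/V₁ = x/V₂ + tᵢ ⇒ x = tᵢ/(1/V₁ − 1/V₂) = 0.02286/(5.4289e-04 − 1.9712e-04) = 66.13 m.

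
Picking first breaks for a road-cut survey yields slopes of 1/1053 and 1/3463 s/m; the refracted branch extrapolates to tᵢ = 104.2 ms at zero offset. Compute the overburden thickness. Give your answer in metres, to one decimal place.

57.6 m

θ_c = arcsin(1053/3463) = 17.70°; cos θ_c = 0.9526.
tᵢ = 2h cos θ_c/V₁ ⇒ h = tᵢ·V₁/(2 cos θ_c) = 0.1042·1053/(2·0.9526) = 57.59 m.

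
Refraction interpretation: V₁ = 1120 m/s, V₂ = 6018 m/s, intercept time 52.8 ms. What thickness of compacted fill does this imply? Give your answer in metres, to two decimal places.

30.09 m

θ_c = arcsin(1120/6018) = 10.73°; cos θ_c = 0.9825.
tᵢ = 2h cos θ_c/V₁ ⇒ h = tᵢ·V₁/(2 cos θ_c) = 0.0528·1120/(2·0.9825) = 30.09 m.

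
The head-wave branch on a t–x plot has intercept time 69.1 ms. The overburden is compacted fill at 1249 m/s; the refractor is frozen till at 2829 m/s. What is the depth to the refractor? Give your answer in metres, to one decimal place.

48.1 m

θ_c = arcsin(1249/2829) = 26.20°; cos θ_c = 0.8973.
tᵢ = 2h cos θ_c/V₁ ⇒ h = tᵢ·V₁/(2 cos θ_c) = 0.0691·1249/(2·0.8973) = 48.09 m.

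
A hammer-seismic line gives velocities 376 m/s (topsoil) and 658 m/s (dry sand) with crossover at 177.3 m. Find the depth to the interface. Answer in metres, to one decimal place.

x_cross = 2h·√((V₂+V₁)/(V₂−V₁)) → h = x_cross / (2·√((V₂+V₁)/(V₂−V₁))).
√((V₂+V₁)/(V₂−V₁)) = √((658+376)/(658−376)) = 1.9149.
h = 177.3 / (2·1.9149) = 46.30 m.

46.3 m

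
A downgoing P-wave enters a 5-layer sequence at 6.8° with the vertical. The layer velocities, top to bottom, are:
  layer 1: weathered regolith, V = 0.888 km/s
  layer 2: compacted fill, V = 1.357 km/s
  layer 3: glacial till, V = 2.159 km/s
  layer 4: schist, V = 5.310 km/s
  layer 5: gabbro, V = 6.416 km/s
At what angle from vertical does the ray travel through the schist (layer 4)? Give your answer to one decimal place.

45.1°

Snell's law across each interface conserves sin θ / V, so sin θ_4 = V_4·sin θ₁/V₁.
sin θ_4 = 5.310 × sin 6.8° / 0.888 = 0.7080.
θ_4 = 45.07° from the vertical.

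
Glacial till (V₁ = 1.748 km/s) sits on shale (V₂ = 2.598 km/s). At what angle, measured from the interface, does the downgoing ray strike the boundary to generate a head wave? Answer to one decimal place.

Critical incidence: sin θ_c = V₁/V₂ = 1.748/2.598 = 0.6728.
θ_c = arcsin 0.6728 = 42.29°.
Measured from the interface: 90° − 42.29° = 47.71°.

47.7°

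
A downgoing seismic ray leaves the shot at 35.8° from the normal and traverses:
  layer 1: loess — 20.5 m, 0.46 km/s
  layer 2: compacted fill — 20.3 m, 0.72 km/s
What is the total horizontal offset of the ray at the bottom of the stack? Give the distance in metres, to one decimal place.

Ray parameter p = sin 35.8° / 0.46 km/s = 1.2716e+00 s/km.
Layer 1: θ = 35.80°; offset = 20.5·tan 35.80° = 14.785 m.
Layer 2: sin θ = p·0.72 = 0.9156 → θ = 66.29°; offset = 20.3·tan 66.29° = 46.221 m.
Total horizontal offset = 61.006 m.

61.0 m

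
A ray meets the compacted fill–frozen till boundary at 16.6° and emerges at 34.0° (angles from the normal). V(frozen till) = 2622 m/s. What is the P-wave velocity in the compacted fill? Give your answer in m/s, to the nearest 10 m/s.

1340 m/s

Snell's law: sin 16.6°/V₁ = sin 34.0°/V₂.
V₁ = V₂·sin 16.6°/sin 34.0° = 2622 × 0.5109 = 1339.56 m/s.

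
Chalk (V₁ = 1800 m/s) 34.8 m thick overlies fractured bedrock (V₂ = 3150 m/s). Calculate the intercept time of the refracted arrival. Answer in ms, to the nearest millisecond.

32 ms

θ_c = arcsin(V₁/V₂) = arcsin(1800/3150) = 34.85°; cos θ_c = 0.8207.
tᵢ = 2h·cos θ_c / V₁ = 2·34.8·0.8207 / 1800 = 0.03173 s.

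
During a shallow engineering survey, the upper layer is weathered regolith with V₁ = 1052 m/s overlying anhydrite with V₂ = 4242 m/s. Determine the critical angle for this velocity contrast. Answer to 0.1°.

14.4°

Critical incidence: sin θ_c = V₁/V₂ = 1052/4242 = 0.2480.
θ_c = arcsin 0.2480 = 14.36°.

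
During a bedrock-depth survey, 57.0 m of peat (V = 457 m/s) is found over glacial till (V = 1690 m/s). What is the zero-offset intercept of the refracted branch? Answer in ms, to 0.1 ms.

240.2 ms

tᵢ = 2h·√(V₂²−V₁²)/(V₁V₂).
√(V₂²−V₁²) = √(1690²−457²) = 1627.0 m/s.
tᵢ = 2·57.0·1627.0/(457·1690) = 0.24016 s.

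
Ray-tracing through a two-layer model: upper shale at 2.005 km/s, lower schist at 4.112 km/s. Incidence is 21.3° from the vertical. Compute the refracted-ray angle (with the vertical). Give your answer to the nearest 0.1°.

Snell's law: sin θ₂ = (V₂/V₁)·sin θ₁ = (4.112/2.005)·sin 21.3° = 0.7450.
θ₂ = arcsin 0.7450 = 48.16° from the normal.

48.2°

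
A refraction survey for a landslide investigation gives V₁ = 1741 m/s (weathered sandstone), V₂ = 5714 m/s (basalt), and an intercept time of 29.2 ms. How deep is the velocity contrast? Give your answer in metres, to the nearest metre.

27 m

θ_c = arcsin(1741/5714) = 17.74°; cos θ_c = 0.9525.
tᵢ = 2h cos θ_c/V₁ ⇒ h = tᵢ·V₁/(2 cos θ_c) = 0.0292·1741/(2·0.9525) = 26.69 m.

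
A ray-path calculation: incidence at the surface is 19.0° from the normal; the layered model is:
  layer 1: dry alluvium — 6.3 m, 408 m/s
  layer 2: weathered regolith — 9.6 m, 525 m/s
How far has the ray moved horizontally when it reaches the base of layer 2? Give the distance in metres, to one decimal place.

6.6 m

Apply Snell's law at each interface; in layer i the horizontal offset is hᵢ·tan θᵢ.
Layer 1: θ = 19.00°; offset = 6.3·tan 19.00° = 2.169 m.
Layer 2: sin θ = 525·sin 19.0°/408 = 0.4189, θ = 24.77°; offset = 9.6·tan 24.77° = 4.429 m.
Summing the layer offsets gives 6.598 m.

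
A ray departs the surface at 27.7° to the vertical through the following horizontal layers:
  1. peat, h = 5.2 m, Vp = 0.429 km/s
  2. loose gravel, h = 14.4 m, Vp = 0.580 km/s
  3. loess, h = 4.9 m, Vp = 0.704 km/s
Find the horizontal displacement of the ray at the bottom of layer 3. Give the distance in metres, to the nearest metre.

p = sin θ₁/V₁ = sin 27.7°/0.429 = 1.0835e+00 s/km is conserved through the stack.
Layer 1: θ = 27.70°; offset = 5.2·tan 27.70° = 2.730 m.
Layer 2: sin θ = p·0.580 = 0.6285 → θ = 38.94°; offset = 14.4·tan 38.94° = 11.634 m.
Layer 3: sin θ = p·0.704 = 0.7628 → θ = 49.71°; offset = 4.9·tan 49.71° = 5.781 m.
Total horizontal offset = 20.145 m.

20 m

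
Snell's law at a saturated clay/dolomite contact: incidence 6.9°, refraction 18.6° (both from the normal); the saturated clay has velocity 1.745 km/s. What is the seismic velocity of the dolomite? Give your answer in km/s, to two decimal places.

sin 6.9° = 0.1201; sin 18.6° = 0.3190.
V₂ = V₁·(sin θ₂/sin θ₁) = 1.745·(0.3190/0.1201) = 4.63 km/s.

4.63 km/s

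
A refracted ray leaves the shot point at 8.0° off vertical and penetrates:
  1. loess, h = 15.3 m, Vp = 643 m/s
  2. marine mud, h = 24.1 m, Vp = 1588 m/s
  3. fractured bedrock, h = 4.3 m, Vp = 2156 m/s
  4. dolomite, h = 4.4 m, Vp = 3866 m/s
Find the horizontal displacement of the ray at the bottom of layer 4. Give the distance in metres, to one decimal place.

20.0 m

p = sin θ₁/V₁ = sin 8.0°/643 = 2.1644e-04 s/m is conserved through the stack.
Layer 1: θ = 8.00°; offset = 15.3·tan 8.00° = 2.150 m.
Layer 2: sin θ = p·1588 = 0.3437 → θ = 20.10°; offset = 24.1·tan 20.10° = 8.821 m.
Layer 3: sin θ = p·2156 = 0.4667 → θ = 27.82°; offset = 4.3·tan 27.82° = 2.269 m.
Layer 4: sin θ = p·3866 = 0.8368 → θ = 56.80°; offset = 4.4·tan 56.80° = 6.724 m.
Total horizontal offset = 19.964 m.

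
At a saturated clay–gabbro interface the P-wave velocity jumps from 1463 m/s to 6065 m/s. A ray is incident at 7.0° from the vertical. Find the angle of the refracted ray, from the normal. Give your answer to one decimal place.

sin θ₁/V₁ = sin θ₂/V₂ ⇒ sin θ₂ = 6065·sin 7.0°/1463 = 6065·0.1219/1463 = 0.5052.
θ₂ = sin⁻¹(0.5052) = 30.35° (from vertical).

30.3°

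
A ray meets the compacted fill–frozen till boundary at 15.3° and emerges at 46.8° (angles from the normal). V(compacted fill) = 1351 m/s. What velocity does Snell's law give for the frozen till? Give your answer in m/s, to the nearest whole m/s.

Snell's law: sin 15.3°/V₁ = sin 46.8°/V₂.
V₂ = V₁·sin 46.8°/sin 15.3° = 1351 × 2.7626 = 3732.24 m/s.

3732 m/s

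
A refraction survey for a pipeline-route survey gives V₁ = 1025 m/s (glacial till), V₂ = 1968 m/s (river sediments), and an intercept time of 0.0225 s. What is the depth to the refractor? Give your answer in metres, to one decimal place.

h = tᵢ·V₁·V₂ / (2·√(V₂²−V₁²)).
√(V₂²−V₁²) = √(1968² − 1025²) = 1680.0 m/s.
h = 0.0225 s × 1025 × 1968 / (2 × 1680.0) = 13.51 m.

13.5 m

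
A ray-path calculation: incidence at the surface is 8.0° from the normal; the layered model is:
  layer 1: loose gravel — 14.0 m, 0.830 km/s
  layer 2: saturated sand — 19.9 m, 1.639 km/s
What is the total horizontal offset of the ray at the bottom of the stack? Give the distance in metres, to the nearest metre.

Ray parameter p = sin 8.0° / 0.830 km/s = 1.6768e-01 s/km.
Layer 1: θ = 8.00°; offset = 14.0·tan 8.00° = 1.968 m.
Layer 2: sin θ = p·1.639 = 0.2748 → θ = 15.95°; offset = 19.9·tan 15.95° = 5.688 m.
Σ offsets = 7.656 m.

8 m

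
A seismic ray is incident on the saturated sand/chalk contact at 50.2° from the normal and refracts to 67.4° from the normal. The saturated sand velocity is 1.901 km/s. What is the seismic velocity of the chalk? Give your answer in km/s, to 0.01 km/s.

2.28 km/s

Snell's law: sin 50.2°/V₁ = sin 67.4°/V₂.
V₂ = V₁·sin 67.4°/sin 50.2° = 1.901 × 1.2017 = 2.28 km/s.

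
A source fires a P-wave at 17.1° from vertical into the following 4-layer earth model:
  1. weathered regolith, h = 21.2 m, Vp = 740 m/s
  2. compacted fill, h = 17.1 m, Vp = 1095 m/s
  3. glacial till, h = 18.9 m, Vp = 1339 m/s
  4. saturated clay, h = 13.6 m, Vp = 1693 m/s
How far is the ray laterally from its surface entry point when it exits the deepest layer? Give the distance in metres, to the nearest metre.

Ray parameter p = sin 17.1° / 740 m/s = 3.9735e-04 s/m.
Layer 1: θ = 17.10°; offset = 21.2·tan 17.10° = 6.522 m.
Layer 2: sin θ = p·1095 = 0.4351 → θ = 25.79°; offset = 17.1·tan 25.79° = 8.263 m.
Layer 3: sin θ = p·1339 = 0.5321 → θ = 32.14°; offset = 18.9·tan 32.14° = 11.876 m.
Layer 4: sin θ = p·1693 = 0.6727 → θ = 42.28°; offset = 13.6·tan 42.28° = 12.365 m.
Total horizontal offset = 39.027 m.

39 m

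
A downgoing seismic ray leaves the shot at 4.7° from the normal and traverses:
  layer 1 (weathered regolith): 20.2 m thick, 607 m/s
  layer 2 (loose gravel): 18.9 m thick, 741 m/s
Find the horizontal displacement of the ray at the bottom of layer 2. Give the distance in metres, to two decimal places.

3.56 m

Apply Snell's law at each interface; in layer i the horizontal offset is hᵢ·tan θᵢ.
Layer 1: θ = 4.70°; offset = 20.2·tan 4.70° = 1.6607 m.
Layer 2: sin θ = 741·sin 4.7°/607 = 0.1000, θ = 5.74°; offset = 18.9·tan 5.74° = 1.9000 m.
Summing the layer offsets gives 3.5608 m.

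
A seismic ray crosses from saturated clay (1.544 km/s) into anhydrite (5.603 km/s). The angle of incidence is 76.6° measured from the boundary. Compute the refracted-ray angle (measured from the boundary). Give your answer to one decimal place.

Convert to the normal: θ₁ = 90° − 76.6° = 13.4°.
Snell's law: sin θ₂ = (V₂/V₁)·sin θ₁ = (5.603/1.544)·sin 13.4° = 0.8410.
θ₂ = sin⁻¹(0.8410) = 57.24° (from vertical).
From the interface: 90° − 57.24° = 32.76°.

32.8°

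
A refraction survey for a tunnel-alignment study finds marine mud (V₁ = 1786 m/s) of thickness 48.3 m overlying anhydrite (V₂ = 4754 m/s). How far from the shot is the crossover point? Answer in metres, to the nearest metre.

x_cross = 2h·√((V₂+V₁)/(V₂−V₁)).
(V₂+V₁)/(V₂−V₁) = (4754+1786)/(4754−1786) = 2.2035; √ = 1.4844.
x_cross = 2·48.3·1.4844 = 143.40 m.

143 m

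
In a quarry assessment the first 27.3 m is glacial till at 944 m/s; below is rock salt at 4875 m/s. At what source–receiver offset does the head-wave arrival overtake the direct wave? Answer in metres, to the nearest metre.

66 m

θ_c = arcsin(944/4875) = 11.17°, so cos θ_c = 0.9811 and tᵢ = 2h cos θ_c/V₁ = 0.0567 s.
At crossover x/V₁ = x/V₂ + tᵢ ⇒ x = tᵢ/(1/V₁ − 1/V₂) = 0.05674/(1.0593e-03 − 2.0513e-04) = 66.43 m.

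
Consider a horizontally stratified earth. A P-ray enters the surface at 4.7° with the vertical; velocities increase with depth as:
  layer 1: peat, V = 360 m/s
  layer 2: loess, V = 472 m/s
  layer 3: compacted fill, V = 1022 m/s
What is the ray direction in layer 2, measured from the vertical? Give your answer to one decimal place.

6.2°

Snell's law across each interface conserves sin θ / V, so sin θ_2 = V_2·sin θ₁/V₁.
sin θ_2 = 472 × sin 4.7° / 360 = 0.1074.
θ_2 = arcsin 0.1074 = 6.17°.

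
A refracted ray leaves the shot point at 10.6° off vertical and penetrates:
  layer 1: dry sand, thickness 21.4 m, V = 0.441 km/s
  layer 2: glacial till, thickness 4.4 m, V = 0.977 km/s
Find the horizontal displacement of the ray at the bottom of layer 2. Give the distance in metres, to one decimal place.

Apply Snell's law at each interface; in layer i the horizontal offset is hᵢ·tan θᵢ.
Layer 1: θ = 10.60°; offset = 21.4·tan 10.60° = 4.005 m.
Layer 2: sin θ = 0.977·sin 10.6°/0.441 = 0.4075, θ = 24.05°; offset = 4.4·tan 24.05° = 1.964 m.
Summing the layer offsets gives 5.968 m.

6.0 m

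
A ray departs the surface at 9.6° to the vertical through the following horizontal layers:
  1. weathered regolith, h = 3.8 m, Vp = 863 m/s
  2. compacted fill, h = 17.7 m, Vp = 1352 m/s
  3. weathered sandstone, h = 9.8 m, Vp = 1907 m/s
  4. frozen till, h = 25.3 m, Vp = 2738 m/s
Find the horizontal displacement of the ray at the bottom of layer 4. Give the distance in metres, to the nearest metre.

p = sin θ₁/V₁ = sin 9.6°/863 = 1.9324e-04 s/m is conserved through the stack.
Layer 1: θ = 9.60°; offset = 3.8·tan 9.60° = 0.643 m.
Layer 2: sin θ = p·1352 = 0.2613 → θ = 15.15°; offset = 17.7·tan 15.15° = 4.791 m.
Layer 3: sin θ = p·1907 = 0.3685 → θ = 21.62°; offset = 9.8·tan 21.62° = 3.885 m.
Layer 4: sin θ = p·2738 = 0.5291 → θ = 31.94°; offset = 25.3·tan 31.94° = 15.775 m.
Total horizontal offset = 25.094 m.

25 m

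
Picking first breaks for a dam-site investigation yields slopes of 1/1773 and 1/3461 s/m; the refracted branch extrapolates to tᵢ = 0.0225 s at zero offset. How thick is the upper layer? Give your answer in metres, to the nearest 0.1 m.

h = tᵢ·V₁·V₂ / (2·√(V₂²−V₁²)).
√(V₂²−V₁²) = √(3461² − 1773²) = 2972.4 m/s.
h = 0.0225 s × 1773 × 3461 / (2 × 2972.4) = 23.23 m.

23.2 m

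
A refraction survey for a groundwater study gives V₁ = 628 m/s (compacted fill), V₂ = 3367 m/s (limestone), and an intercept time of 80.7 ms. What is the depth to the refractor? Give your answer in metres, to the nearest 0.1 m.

h = tᵢ·V₁·V₂ / (2·√(V₂²−V₁²)).
√(V₂²−V₁²) = √(3367² − 628²) = 3307.9 m/s.
h = 0.0807 s × 628 × 3367 / (2 × 3307.9) = 25.79 m.

25.8 m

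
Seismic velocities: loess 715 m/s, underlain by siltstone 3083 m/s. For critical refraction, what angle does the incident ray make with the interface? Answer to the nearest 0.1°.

Critical incidence: sin θ_c = V₁/V₂ = 715/3083 = 0.2319.
θ_c = arcsin 0.2319 = 13.41°.
Measured from the interface: 90° − 13.41° = 76.59°.

76.6°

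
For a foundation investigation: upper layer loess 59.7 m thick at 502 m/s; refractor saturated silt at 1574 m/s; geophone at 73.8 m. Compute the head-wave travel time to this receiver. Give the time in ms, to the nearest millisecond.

272 ms

t = x/V₂ + 2h·√(V₂²−V₁²)/(V₁V₂).
√(V₂²−V₁²) = √(1574²−502²) = 1491.8 m/s; delay term = 2·59.7·1491.8/(502·1574) = 0.22543 s.
t = 73.8/1574 + 0.22543 = 0.27231 s.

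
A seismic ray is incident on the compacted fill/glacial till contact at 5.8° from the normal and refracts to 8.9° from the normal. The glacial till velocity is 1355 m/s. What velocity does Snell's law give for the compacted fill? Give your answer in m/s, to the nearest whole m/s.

sin 5.8° = 0.1011; sin 8.9° = 0.1547.
V₁ = V₂·(sin θ₁/sin θ₂) = 1355·(0.1011/0.1547) = 885.08 m/s.

885 m/s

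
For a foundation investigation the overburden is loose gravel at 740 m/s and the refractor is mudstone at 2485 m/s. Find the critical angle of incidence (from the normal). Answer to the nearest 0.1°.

17.3°

At critical incidence the refracted ray runs along the interface (θ₂ = 90°), so sin θ_c = V₁/V₂.
θ_c = arcsin(740/2485) = arcsin 0.2978 = 17.32°.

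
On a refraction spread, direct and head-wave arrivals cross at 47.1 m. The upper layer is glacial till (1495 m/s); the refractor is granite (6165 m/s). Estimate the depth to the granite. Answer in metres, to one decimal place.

18.4 m

x_cross = 2h·√((V₂+V₁)/(V₂−V₁)) → h = x_cross / (2·√((V₂+V₁)/(V₂−V₁))).
√((V₂+V₁)/(V₂−V₁)) = √((6165+1495)/(6165−1495)) = 1.2807.
h = 47.1 / (2·1.2807) = 18.39 m.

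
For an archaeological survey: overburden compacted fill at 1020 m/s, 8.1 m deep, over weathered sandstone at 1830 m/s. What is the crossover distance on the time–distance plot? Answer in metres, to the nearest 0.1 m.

θ_c = arcsin(1020/1830) = 33.87°, so cos θ_c = 0.8303 and tᵢ = 2h cos θ_c/V₁ = 0.0132 s.
At crossover x/V₁ = x/V₂ + tᵢ ⇒ x = tᵢ/(1/V₁ − 1/V₂) = 0.01319/(9.8039e-04 − 5.4645e-04) = 30.39 m.

30.4 m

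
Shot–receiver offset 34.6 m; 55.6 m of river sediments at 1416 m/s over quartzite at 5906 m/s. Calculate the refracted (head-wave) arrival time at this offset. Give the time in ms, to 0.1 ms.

θ_c = arcsin(V₁/V₂) = arcsin(1416/5906) = 13.87°, cos θ_c = 0.9708.
Intercept time tᵢ = 2h cos θ_c / V₁ = 2·55.6·0.9708/1416 = 0.07624 s.
t = x/V₂ + tᵢ = 34.6/5906 + 0.07624 = 0.08210 s.

82.1 ms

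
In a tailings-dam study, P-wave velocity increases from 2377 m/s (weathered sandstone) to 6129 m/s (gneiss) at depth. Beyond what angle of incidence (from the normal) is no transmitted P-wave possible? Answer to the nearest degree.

23°

Critical incidence: sin θ_c = V₁/V₂ = 2377/6129 = 0.3878.
θ_c = arcsin 0.3878 = 22.82°.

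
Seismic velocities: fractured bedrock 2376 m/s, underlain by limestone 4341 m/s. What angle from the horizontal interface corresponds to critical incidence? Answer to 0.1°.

Critical incidence: sin θ_c = V₁/V₂ = 2376/4341 = 0.5473.
θ_c = arcsin 0.5473 = 33.18°.
Measured from the interface: 90° − 33.18° = 56.82°.

56.8°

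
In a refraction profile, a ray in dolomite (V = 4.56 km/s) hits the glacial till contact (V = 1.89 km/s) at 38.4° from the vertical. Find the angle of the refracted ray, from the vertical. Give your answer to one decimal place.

sin θ₁/V₁ = sin θ₂/V₂ ⇒ sin θ₂ = 1.89·sin 38.4°/4.56 = 1.89·0.6211/4.56 = 0.2574.
θ₂ = sin⁻¹(0.2574) = 14.92° (from vertical).

14.9°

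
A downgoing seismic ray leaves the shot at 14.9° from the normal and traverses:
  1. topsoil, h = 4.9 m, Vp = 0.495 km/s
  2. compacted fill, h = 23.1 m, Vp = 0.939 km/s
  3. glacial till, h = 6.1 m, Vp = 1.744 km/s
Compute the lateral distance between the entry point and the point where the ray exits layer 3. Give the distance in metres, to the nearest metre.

27 m

p = sin θ₁/V₁ = sin 14.9°/0.495 = 5.1946e-01 s/km is conserved through the stack.
Layer 1: θ = 14.90°; offset = 4.9·tan 14.90° = 1.304 m.
Layer 2: sin θ = p·0.939 = 0.4878 → θ = 29.19°; offset = 23.1·tan 29.19° = 12.907 m.
Layer 3: sin θ = p·1.744 = 0.9059 → θ = 64.95°; offset = 6.1·tan 64.95° = 13.052 m.
Σ offsets = 27.263 m.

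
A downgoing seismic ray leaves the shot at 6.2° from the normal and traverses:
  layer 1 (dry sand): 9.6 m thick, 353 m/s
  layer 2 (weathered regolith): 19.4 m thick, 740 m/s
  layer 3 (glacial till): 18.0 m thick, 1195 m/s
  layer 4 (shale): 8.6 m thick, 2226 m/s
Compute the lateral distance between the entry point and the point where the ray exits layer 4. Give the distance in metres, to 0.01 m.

Apply Snell's law at each interface; in layer i the horizontal offset is hᵢ·tan θᵢ.
Layer 1: θ = 6.20°; offset = 9.6·tan 6.20° = 1.0429 m.
Layer 2: sin θ = 740·sin 6.2°/353 = 0.2264, θ = 13.09°; offset = 19.4·tan 13.09° = 4.5093 m.
Layer 3: sin θ = 1195·sin 6.2°/353 = 0.3656, θ = 21.44°; offset = 18.0·tan 21.44° = 7.0704 m.
Layer 4: sin θ = 2226·sin 6.2°/353 = 0.6810, θ = 42.92°; offset = 8.6·tan 42.92° = 7.9986 m.
Summing the layer offsets gives 20.6211 m.

20.62 m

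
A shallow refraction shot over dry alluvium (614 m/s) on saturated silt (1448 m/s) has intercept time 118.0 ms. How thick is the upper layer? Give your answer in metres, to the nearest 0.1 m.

θ_c = arcsin(614/1448) = 25.09°; cos θ_c = 0.9056.
tᵢ = 2h cos θ_c/V₁ ⇒ h = tᵢ·V₁/(2 cos θ_c) = 0.118·614/(2·0.9056) = 40.00 m.

40.0 m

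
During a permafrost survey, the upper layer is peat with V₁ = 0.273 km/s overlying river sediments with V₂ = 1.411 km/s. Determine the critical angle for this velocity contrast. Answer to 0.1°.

At critical incidence the refracted ray runs along the interface (θ₂ = 90°), so sin θ_c = V₁/V₂.
θ_c = arcsin(0.273/1.411) = arcsin 0.1935 = 11.16°.

11.2°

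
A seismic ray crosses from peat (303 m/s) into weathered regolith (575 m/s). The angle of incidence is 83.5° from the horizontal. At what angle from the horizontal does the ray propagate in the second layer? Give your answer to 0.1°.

Angle from the normal: 90° − 83.5° = 6.5°.
sin θ₁/V₁ = sin θ₂/V₂ ⇒ sin θ₂ = 575·sin 6.5°/303 = 575·0.1132/303 = 0.2148.
θ₂ = arcsin 0.2148 = 12.41° from the normal.
From the interface: 90° − 12.41° = 77.59°.

77.6°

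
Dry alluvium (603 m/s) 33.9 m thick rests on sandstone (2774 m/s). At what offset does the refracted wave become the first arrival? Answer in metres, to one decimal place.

84.6 m

θ_c = arcsin(603/2774) = 12.55°, so cos θ_c = 0.9761 and tᵢ = 2h cos θ_c/V₁ = 0.1097 s.
At crossover x/V₁ = x/V₂ + tᵢ ⇒ x = tᵢ/(1/V₁ − 1/V₂) = 0.10975/(1.6584e-03 − 3.6049e-04) = 84.56 m.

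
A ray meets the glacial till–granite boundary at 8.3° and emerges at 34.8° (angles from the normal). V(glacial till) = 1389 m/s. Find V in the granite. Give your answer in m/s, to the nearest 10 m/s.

5490 m/s

Snell's law: sin 8.3°/V₁ = sin 34.8°/V₂.
V₂ = V₁·sin 34.8°/sin 8.3° = 1389 × 3.9535 = 5491.42 m/s.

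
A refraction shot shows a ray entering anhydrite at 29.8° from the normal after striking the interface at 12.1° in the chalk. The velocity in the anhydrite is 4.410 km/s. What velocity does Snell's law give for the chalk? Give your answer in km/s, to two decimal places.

1.86 km/s

Snell's law: sin 12.1°/V₁ = sin 29.8°/V₂.
V₁ = V₂·sin 12.1°/sin 29.8° = 4.410 × 0.4218 = 1.86 km/s.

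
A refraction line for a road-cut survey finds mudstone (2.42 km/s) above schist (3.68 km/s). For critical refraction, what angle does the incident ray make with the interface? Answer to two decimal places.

Critical incidence: sin θ_c = V₁/V₂ = 2.42/3.68 = 0.6576.
θ_c = arcsin 0.6576 = 41.12°.
Measured from the interface: 90° − 41.12° = 48.88°.

48.88°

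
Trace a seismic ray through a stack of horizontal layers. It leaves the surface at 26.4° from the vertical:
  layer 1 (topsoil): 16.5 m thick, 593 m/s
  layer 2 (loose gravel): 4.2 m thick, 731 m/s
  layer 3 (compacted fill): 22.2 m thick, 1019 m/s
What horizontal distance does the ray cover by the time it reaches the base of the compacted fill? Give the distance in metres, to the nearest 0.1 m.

37.2 m

Ray parameter p = sin 26.4° / 593 m/s = 7.4981e-04 s/m.
Layer 1: θ = 26.40°; offset = 16.5·tan 26.40° = 8.191 m.
Layer 2: sin θ = p·731 = 0.5481 → θ = 33.24°; offset = 4.2·tan 33.24° = 2.752 m.
Layer 3: sin θ = p·1019 = 0.7641 → θ = 49.82°; offset = 22.2·tan 49.82° = 26.291 m.
Σ offsets = 37.234 m.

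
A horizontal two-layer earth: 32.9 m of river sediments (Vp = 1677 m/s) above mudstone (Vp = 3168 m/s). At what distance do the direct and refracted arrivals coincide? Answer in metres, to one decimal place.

118.6 m

x_cross = 2h·√((V₂+V₁)/(V₂−V₁)).
(V₂+V₁)/(V₂−V₁) = (3168+1677)/(3168−1677) = 3.2495; √ = 1.8026.
x_cross = 2·32.9·1.8026 = 118.61 m.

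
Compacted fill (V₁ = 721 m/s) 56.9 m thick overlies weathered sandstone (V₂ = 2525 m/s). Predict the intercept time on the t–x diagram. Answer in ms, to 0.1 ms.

tᵢ = 2h·√(V₂²−V₁²)/(V₁V₂).
√(V₂²−V₁²) = √(2525²−721²) = 2419.9 m/s.
tᵢ = 2·56.9·2419.9/(721·2525) = 0.15126 s.

151.3 ms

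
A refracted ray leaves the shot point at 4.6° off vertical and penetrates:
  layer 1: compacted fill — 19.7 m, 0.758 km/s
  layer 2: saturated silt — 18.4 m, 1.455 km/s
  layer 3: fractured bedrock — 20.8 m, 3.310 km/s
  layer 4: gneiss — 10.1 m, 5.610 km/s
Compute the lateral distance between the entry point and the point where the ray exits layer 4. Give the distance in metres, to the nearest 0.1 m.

19.7 m

p = sin θ₁/V₁ = sin 4.6°/0.758 = 1.0580e-01 s/km is conserved through the stack.
Layer 1: θ = 4.60°; offset = 19.7·tan 4.60° = 1.585 m.
Layer 2: sin θ = p·1.455 = 0.1539 → θ = 8.86°; offset = 18.4·tan 8.86° = 2.867 m.
Layer 3: sin θ = p·3.310 = 0.3502 → θ = 20.50°; offset = 20.8·tan 20.50° = 7.777 m.
Layer 4: sin θ = p·5.610 = 0.5936 → θ = 36.41°; offset = 10.1·tan 36.41° = 7.449 m.
Total horizontal offset = 19.678 m.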